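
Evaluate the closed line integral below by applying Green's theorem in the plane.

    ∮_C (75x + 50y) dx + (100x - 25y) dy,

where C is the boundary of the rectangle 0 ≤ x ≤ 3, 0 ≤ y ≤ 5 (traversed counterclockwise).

Green's theorem converts the closed line integral into a double integral over the enclosed region D:

    ∮_C P dx + Q dy = ∬_D (∂Q/∂x - ∂P/∂y) dA.

Here P = 75x + 50y, Q = 100x - 25y, so

    ∂Q/∂x = 100,    ∂P/∂y = 50,
    ∂Q/∂x - ∂P/∂y = 50.

D is the region 0 ≤ x ≤ 3, 0 ≤ y ≤ 5. Evaluating the double integral:

    ∬_D (50) dA = ∫_0^{3} ∫_0^{5} (50) dy dx.

Inner (y from 0 to 5): 250.
Outer (x from 0 to 3): 750.

Therefore ∮_C P dx + Q dy = 750.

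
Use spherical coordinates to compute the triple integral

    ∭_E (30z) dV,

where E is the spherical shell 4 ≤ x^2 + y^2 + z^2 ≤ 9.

In spherical coordinates, x = ρ sin(φ) cos(θ), y = ρ sin(φ) sin(θ), z = ρ cos(φ), and dV = ρ^2 sin(φ) dρ dφ dθ.

The integrand becomes 30ρ cos(φ), so

    ∭_E (30z) dV = ∫_{0}^{2π} ∫_{0}^{π} ∫_{2}^{3} (30ρ cos(φ)) · ρ^2 sin(φ) dρ dφ dθ.

Inner (ρ): 975sin(2φ)/4.
Middle (φ): 0.
Outer (θ): 0.

Therefore the triple integral equals 0.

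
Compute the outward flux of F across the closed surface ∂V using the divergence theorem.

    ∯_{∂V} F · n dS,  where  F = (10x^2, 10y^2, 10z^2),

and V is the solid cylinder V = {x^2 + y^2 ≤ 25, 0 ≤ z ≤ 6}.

By the divergence theorem,

    ∯_{∂V} F · n dS = ∭_V (∇ · F) dV.

Compute the divergence:
    ∇ · F = ∂F_x/∂x + ∂F_y/∂y + ∂F_z/∂z = 20x + 20y + 20z.

In cylindrical coordinates, x = r cos(θ), y = r sin(θ), z = z, dV = r dr dθ dz, with 0 ≤ r ≤ 5, 0 ≤ θ ≤ 2π, 0 ≤ z ≤ 6.

The integrand, after substitution and multiplying by the volume element, becomes (20sqrt(2)r sin(θ + π/4) + 20z) · r, so

    ∭_V (∇·F) dV = ∫_0^{2π} ∫_0^{5} ∫_0^{6} (20sqrt(2)r sin(θ + π/4) + 20z) · r dz dr dθ.

Inner (z from 0 to 6): 120r (sqrt(2)r sin(θ + π/4) + 3).
Middle (r from 0 to 5): 5000sqrt(2)sin(θ + π/4) + 4500.
Outer (θ from 0 to 2π): 9000π.

Therefore ∯_{∂V} F · n dS = 9000π.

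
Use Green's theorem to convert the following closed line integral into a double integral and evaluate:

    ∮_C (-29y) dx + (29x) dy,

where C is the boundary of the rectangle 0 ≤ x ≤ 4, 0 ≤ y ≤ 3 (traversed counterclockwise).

Green's theorem converts the closed line integral into a double integral over the enclosed region D:

    ∮_C P dx + Q dy = ∬_D (∂Q/∂x - ∂P/∂y) dA.

Here P = -29y, Q = 29x, so

    ∂Q/∂x = 29,    ∂P/∂y = -29,
    ∂Q/∂x - ∂P/∂y = 58.

D is the region 0 ≤ x ≤ 4, 0 ≤ y ≤ 3. Evaluating the double integral:

    ∬_D (58) dA = ∫_0^{4} ∫_0^{3} (58) dy dx.

Inner (y from 0 to 3): 174.
Outer (x from 0 to 4): 696.

Therefore ∮_C P dx + Q dy = 696.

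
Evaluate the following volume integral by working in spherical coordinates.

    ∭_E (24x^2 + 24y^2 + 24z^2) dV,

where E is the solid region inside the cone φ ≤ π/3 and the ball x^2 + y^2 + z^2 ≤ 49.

In spherical coordinates, x = ρ sin(φ) cos(θ), y = ρ sin(φ) sin(θ), z = ρ cos(φ), and dV = ρ^2 sin(φ) dρ dφ dθ.

The integrand becomes 24ρ^2, so

    ∭_E (24x^2 + 24y^2 + 24z^2) dV = ∫_{0}^{2π} ∫_{0}^{π/3} ∫_{0}^{7} (24ρ^2) · ρ^2 sin(φ) dρ dφ dθ.

Inner (ρ): 403368sin(φ)/5.
Middle (φ): 201684/5.
Outer (θ): 403368π/5.

Therefore the triple integral equals 403368π/5.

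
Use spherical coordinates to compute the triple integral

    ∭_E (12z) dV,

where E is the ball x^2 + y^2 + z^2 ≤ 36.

In spherical coordinates, x = ρ sin(φ) cos(θ), y = ρ sin(φ) sin(θ), z = ρ cos(φ), and dV = ρ^2 sin(φ) dρ dφ dθ.

The integrand becomes 12ρ cos(φ), so

    ∭_E (12z) dV = ∫_{0}^{2π} ∫_{0}^{π} ∫_{0}^{6} (12ρ cos(φ)) · ρ^2 sin(φ) dρ dφ dθ.

Inner (ρ): 1944sin(2φ).
Middle (φ): 0.
Outer (θ): 0.

Therefore the triple integral equals 0.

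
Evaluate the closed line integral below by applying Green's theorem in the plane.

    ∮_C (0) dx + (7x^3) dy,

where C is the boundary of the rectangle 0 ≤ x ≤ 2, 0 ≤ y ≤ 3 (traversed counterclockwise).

Green's theorem converts the closed line integral into a double integral over the enclosed region D:

    ∮_C P dx + Q dy = ∬_D (∂Q/∂x - ∂P/∂y) dA.

Here P = 0, Q = 7x^3, so

    ∂Q/∂x = 21x^2,    ∂P/∂y = 0,
    ∂Q/∂x - ∂P/∂y = 21x^2.

D is the region 0 ≤ x ≤ 2, 0 ≤ y ≤ 3. Evaluating the double integral:

    ∬_D (21x^2) dA = ∫_0^{2} ∫_0^{3} (21x^2) dy dx.

Inner (y from 0 to 3): 63x^2.
Outer (x from 0 to 2): 168.

Therefore ∮_C P dx + Q dy = 168.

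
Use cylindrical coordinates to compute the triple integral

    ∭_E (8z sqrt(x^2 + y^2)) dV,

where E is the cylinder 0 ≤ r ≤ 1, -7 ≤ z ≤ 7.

In cylindrical coordinates, x = r cos(θ), y = r sin(θ), z = z, and dV = r dr dθ dz.

The integrand becomes 8r z, so

    ∭_E (8z sqrt(x^2 + y^2)) dV = ∫_{0}^{2π} ∫_{0}^{1} ∫_{-7}^{7} (8r z) · r dz dr dθ.

Inner (z): 0.
Middle (r from 0 to 1): 0.
Outer (θ): 0.

Therefore the triple integral equals 0.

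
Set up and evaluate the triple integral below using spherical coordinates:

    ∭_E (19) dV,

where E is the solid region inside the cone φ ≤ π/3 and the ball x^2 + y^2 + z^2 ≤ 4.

In spherical coordinates, x = ρ sin(φ) cos(θ), y = ρ sin(φ) sin(θ), z = ρ cos(φ), and dV = ρ^2 sin(φ) dρ dφ dθ.

The integrand becomes 19, so

    ∭_E (19) dV = ∫_{0}^{2π} ∫_{0}^{π/3} ∫_{0}^{2} (19) · ρ^2 sin(φ) dρ dφ dθ.

Inner (ρ): 152sin(φ)/3.
Middle (φ): 76/3.
Outer (θ): 152π/3.

Therefore the triple integral equals 152π/3.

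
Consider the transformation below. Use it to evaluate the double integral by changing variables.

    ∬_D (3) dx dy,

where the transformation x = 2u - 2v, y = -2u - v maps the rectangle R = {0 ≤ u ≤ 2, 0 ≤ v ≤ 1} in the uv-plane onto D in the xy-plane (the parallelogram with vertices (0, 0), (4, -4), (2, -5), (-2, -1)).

Compute the Jacobian determinant of (x, y) with respect to (u, v):

    ∂(x,y)/∂(u,v) = | 2  -2 | = (2)(-1) - (-2)(-2) = -6.
                   | -2  -1 |

Its absolute value is |J| = 6 (the area scaling factor).

Substituting x = 2u - 2v, y = -2u - v into the integrand,

    3 → 3,

so the integral becomes

    ∬_R (3) · |J| du dv = ∫_0^2 ∫_0^1 (18) dv du.

Inner (v): 18.
Outer (u): 36.

Therefore ∬_D (3) dx dy = 36.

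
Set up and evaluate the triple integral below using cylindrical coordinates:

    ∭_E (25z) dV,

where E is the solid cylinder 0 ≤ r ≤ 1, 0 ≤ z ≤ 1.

In cylindrical coordinates, x = r cos(θ), y = r sin(θ), z = z, and dV = r dr dθ dz.

The integrand becomes 25z, so

    ∭_E (25z) dV = ∫_{0}^{2π} ∫_{0}^{1} ∫_{0}^{1} (25z) · r dz dr dθ.

Inner (z): 25r/2.
Middle (r from 0 to 1): 25/4.
Outer (θ): 25π/2.

Therefore the triple integral equals 25π/2.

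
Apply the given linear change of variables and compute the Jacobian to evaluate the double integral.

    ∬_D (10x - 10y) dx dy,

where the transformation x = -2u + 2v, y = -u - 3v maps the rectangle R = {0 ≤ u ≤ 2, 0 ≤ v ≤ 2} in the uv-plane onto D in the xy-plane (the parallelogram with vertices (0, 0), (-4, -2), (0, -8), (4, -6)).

Compute the Jacobian determinant of (x, y) with respect to (u, v):

    ∂(x,y)/∂(u,v) = | -2  2 | = (-2)(-3) - (2)(-1) = 8.
                   | -1  -3 |

Its absolute value is |J| = 8 (the area scaling factor).

Substituting x = -2u + 2v, y = -u - 3v into the integrand,

    10x - 10y → -10u + 50v,

so the integral becomes

    ∬_R (-10u + 50v) · |J| du dv = ∫_0^2 ∫_0^2 (-80u + 400v) dv du.

Inner (v): 800 - 160u.
Outer (u): 1280.

Therefore ∬_D (10x - 10y) dx dy = 1280.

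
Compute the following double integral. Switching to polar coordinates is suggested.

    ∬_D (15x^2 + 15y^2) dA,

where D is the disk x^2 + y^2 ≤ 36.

The region D is 0 ≤ r ≤ 6, 0 ≤ θ ≤ 2π in polar coordinates, where x = r cos(θ), y = r sin(θ), and dA = r dr dθ.

Under the substitution, the integrand becomes 15r^2, so

    ∬_D (15x^2 + 15y^2) dA = ∫_{0}^{2π} ∫_{0}^{6} (15r^2) · r dr dθ.

Inner integral (in r): ∫_{0}^{6} (15r^2) · r dr = 4860.

Outer integral (in θ): ∫_{0}^{2π} (4860) dθ = 9720π.

Therefore ∬_D (15x^2 + 15y^2) dA = 9720π.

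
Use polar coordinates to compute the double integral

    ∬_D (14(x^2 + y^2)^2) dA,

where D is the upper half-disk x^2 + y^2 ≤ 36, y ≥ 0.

The region D is 0 ≤ r ≤ 6, 0 ≤ θ ≤ π in polar coordinates, where x = r cos(θ), y = r sin(θ), and dA = r dr dθ.

Under the substitution, the integrand becomes 14r^4, so

    ∬_D (14(x^2 + y^2)^2) dA = ∫_{0}^{π} ∫_{0}^{6} (14r^4) · r dr dθ.

Inner integral (in r): ∫_{0}^{6} (14r^4) · r dr = 108864.

Outer integral (in θ): ∫_{0}^{π} (108864) dθ = 108864π.

Therefore ∬_D (14(x^2 + y^2)^2) dA = 108864π.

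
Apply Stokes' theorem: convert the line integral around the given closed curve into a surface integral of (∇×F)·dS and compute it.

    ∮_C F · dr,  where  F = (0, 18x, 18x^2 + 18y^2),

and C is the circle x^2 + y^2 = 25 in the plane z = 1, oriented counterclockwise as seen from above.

Let S be the flat disk x^2 + y^2 ≤ 25 in the plane z = 1, with upward unit normal n̂ = ẑ. By Stokes' theorem,

    ∮_C F · dr = ∬_S (∇ × F) · n̂ dS = ∬_D (curl F)_z dA,

where D is the disk x^2 + y^2 ≤ 25.

Compute the curl of F = (0, 18x, 18x^2 + 18y^2):
    (∇ × F)_x = ∂F_z/∂y - ∂F_y/∂z = 36y,
    (∇ × F)_y = ∂F_x/∂z - ∂F_z/∂x = -36x,
    (∇ × F)_z = ∂F_y/∂x - ∂F_x/∂y = 18.

On z = 1, (curl F)_z = 18.

Convert to polar (x = r cos θ, y = r sin θ, dA = r dr dθ); the integrand becomes 18, so

    ∬_D (curl F)_z dA = ∫_0^{2π} ∫_0^{5} (18) · r dr dθ.

Inner (r from 0 to 5): 225.
Outer (θ from 0 to 2π): 450π.

Therefore ∮_C F · dr = 450π.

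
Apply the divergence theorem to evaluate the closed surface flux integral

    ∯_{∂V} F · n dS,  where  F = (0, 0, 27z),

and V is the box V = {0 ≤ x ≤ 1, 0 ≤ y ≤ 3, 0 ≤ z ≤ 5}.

By the divergence theorem,

    ∯_{∂V} F · n dS = ∭_V (∇ · F) dV.

Compute the divergence:
    ∇ · F = ∂F_x/∂x + ∂F_y/∂y + ∂F_z/∂z = 0 + 0 + 27 = 27.

V is a rectangular box, so dV = dx dy dz with 0 ≤ x ≤ 1, 0 ≤ y ≤ 3, 0 ≤ z ≤ 5.

Integrate (27) over V as an iterated integral:

    ∭_V (∇·F) dV = ∫_0^{1} ∫_0^{3} ∫_0^{5} (27) dz dy dx.

Inner (z from 0 to 5): 135.
Middle (y from 0 to 3): 405.
Outer (x from 0 to 1): 405.

Therefore ∯_{∂V} F · n dS = 405.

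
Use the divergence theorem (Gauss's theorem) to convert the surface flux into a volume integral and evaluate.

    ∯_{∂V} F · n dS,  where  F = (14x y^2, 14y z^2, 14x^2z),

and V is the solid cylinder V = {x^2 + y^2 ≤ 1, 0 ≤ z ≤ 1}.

By the divergence theorem,

    ∯_{∂V} F · n dS = ∭_V (∇ · F) dV.

Compute the divergence:
    ∇ · F = ∂F_x/∂x + ∂F_y/∂y + ∂F_z/∂z = 14y^2 + 14z^2 + 14x^2 = 14x^2 + 14y^2 + 14z^2.

In cylindrical coordinates, x = r cos(θ), y = r sin(θ), z = z, dV = r dr dθ dz, with 0 ≤ r ≤ 1, 0 ≤ θ ≤ 2π, 0 ≤ z ≤ 1.

The integrand, after substitution and multiplying by the volume element, becomes (14r^2 + 14z^2) · r, so

    ∭_V (∇·F) dV = ∫_0^{2π} ∫_0^{1} ∫_0^{1} (14r^2 + 14z^2) · r dz dr dθ.

Inner (z from 0 to 1): 14r (r^2 + 1/3).
Middle (r from 0 to 1): 35/6.
Outer (θ from 0 to 2π): 35π/3.

Therefore ∯_{∂V} F · n dS = 35π/3.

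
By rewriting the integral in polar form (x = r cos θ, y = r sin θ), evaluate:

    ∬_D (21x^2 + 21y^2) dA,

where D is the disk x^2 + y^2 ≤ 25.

The region D is 0 ≤ r ≤ 5, 0 ≤ θ ≤ 2π in polar coordinates, where x = r cos(θ), y = r sin(θ), and dA = r dr dθ.

Under the substitution, the integrand becomes 21r^2, so

    ∬_D (21x^2 + 21y^2) dA = ∫_{0}^{2π} ∫_{0}^{5} (21r^2) · r dr dθ.

Inner integral (in r): ∫_{0}^{5} (21r^2) · r dr = 13125/4.

Outer integral (in θ): ∫_{0}^{2π} (13125/4) dθ = 13125π/2.

Therefore ∬_D (21x^2 + 21y^2) dA = 13125π/2.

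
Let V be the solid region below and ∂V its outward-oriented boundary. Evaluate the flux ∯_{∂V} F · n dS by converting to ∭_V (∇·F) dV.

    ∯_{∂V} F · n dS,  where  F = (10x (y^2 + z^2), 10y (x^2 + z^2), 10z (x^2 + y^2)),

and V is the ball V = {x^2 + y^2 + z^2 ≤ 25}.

By the divergence theorem,

    ∯_{∂V} F · n dS = ∭_V (∇ · F) dV.

Compute the divergence:
    ∇ · F = ∂F_x/∂x + ∂F_y/∂y + ∂F_z/∂z = 10y^2 + 10z^2 + 10x^2 + 10z^2 + 10x^2 + 10y^2 = 20x^2 + 20y^2 + 20z^2.

In spherical coordinates, x = ρ sin(φ) cos(θ), y = ρ sin(φ) sin(θ), z = ρ cos(φ), dV = ρ^2 sin(φ) dρ dφ dθ, with 0 ≤ ρ ≤ 5, 0 ≤ φ ≤ π, 0 ≤ θ ≤ 2π.

The integrand, after substitution and multiplying by the volume element, becomes (20ρ^2) · ρ^2 sin(φ), so

    ∭_V (∇·F) dV = ∫_0^{2π} ∫_0^{π} ∫_0^{5} (20ρ^2) · ρ^2 sin(φ) dρ dφ dθ.

Inner (ρ from 0 to 5): 12500sin(φ).
Middle (φ from 0 to π): 25000.
Outer (θ from 0 to 2π): 50000π.

Therefore ∯_{∂V} F · n dS = 50000π.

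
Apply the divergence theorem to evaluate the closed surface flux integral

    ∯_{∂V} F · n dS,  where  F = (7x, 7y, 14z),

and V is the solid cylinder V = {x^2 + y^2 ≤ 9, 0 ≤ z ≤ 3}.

By the divergence theorem,

    ∯_{∂V} F · n dS = ∭_V (∇ · F) dV.

Compute the divergence:
    ∇ · F = ∂F_x/∂x + ∂F_y/∂y + ∂F_z/∂z = 7 + 7 + 14 = 28.

In cylindrical coordinates, x = r cos(θ), y = r sin(θ), z = z, dV = r dr dθ dz, with 0 ≤ r ≤ 3, 0 ≤ θ ≤ 2π, 0 ≤ z ≤ 3.

The integrand, after substitution and multiplying by the volume element, becomes (28) · r, so

    ∭_V (∇·F) dV = ∫_0^{2π} ∫_0^{3} ∫_0^{3} (28) · r dz dr dθ.

Inner (z from 0 to 3): 84r.
Middle (r from 0 to 3): 378.
Outer (θ from 0 to 2π): 756π.

Therefore ∯_{∂V} F · n dS = 756π.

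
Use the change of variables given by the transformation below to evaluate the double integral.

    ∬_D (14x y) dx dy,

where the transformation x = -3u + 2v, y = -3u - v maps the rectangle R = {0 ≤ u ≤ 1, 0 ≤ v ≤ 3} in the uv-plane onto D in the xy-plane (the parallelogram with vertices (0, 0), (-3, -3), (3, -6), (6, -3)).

Compute the Jacobian determinant of (x, y) with respect to (u, v):

    ∂(x,y)/∂(u,v) = | -3  2 | = (-3)(-1) - (2)(-3) = 9.
                   | -3  -1 |

Its absolute value is |J| = 9 (the area scaling factor).

Substituting x = -3u + 2v, y = -3u - v into the integrand,

    14x y → 126u^2 - 42u v - 28v^2,

so the integral becomes

    ∬_R (126u^2 - 42u v - 28v^2) · |J| du dv = ∫_0^1 ∫_0^3 (1134u^2 - 378u v - 252v^2) dv du.

Inner (v): 3402u^2 - 1701u - 2268.
Outer (u): -3969/2.

Therefore ∬_D (14x y) dx dy = -3969/2.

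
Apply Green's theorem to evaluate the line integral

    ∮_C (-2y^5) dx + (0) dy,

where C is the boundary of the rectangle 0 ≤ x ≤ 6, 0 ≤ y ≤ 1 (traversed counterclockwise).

Green's theorem converts the closed line integral into a double integral over the enclosed region D:

    ∮_C P dx + Q dy = ∬_D (∂Q/∂x - ∂P/∂y) dA.

Here P = -2y^5, Q = 0, so

    ∂Q/∂x = 0,    ∂P/∂y = -10y^4,
    ∂Q/∂x - ∂P/∂y = 10y^4.

D is the region 0 ≤ x ≤ 6, 0 ≤ y ≤ 1. Evaluating the double integral:

    ∬_D (10y^4) dA = ∫_0^{6} ∫_0^{1} (10y^4) dy dx.

Inner (y from 0 to 1): 2.
Outer (x from 0 to 6): 12.

Therefore ∮_C P dx + Q dy = 12.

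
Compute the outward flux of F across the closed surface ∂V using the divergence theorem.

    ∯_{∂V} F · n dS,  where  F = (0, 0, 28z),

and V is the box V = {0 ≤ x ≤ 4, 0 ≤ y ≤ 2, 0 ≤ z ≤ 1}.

By the divergence theorem,

    ∯_{∂V} F · n dS = ∭_V (∇ · F) dV.

Compute the divergence:
    ∇ · F = ∂F_x/∂x + ∂F_y/∂y + ∂F_z/∂z = 0 + 0 + 28 = 28.

V is a rectangular box, so dV = dx dy dz with 0 ≤ x ≤ 4, 0 ≤ y ≤ 2, 0 ≤ z ≤ 1.

Integrate (28) over V as an iterated integral:

    ∭_V (∇·F) dV = ∫_0^{4} ∫_0^{2} ∫_0^{1} (28) dz dy dx.

Inner (z from 0 to 1): 28.
Middle (y from 0 to 2): 56.
Outer (x from 0 to 4): 224.

Therefore ∯_{∂V} F · n dS = 224.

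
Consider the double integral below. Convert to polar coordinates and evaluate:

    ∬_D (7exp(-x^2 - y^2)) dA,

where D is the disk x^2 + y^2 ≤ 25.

The region D is 0 ≤ r ≤ 5, 0 ≤ θ ≤ 2π in polar coordinates, where x = r cos(θ), y = r sin(θ), and dA = r dr dθ.

Under the substitution, the integrand becomes 7exp(-r^2), so

    ∬_D (7exp(-x^2 - y^2)) dA = ∫_{0}^{2π} ∫_{0}^{5} (7exp(-r^2)) · r dr dθ.

Inner integral (in r): ∫_{0}^{5} (7exp(-r^2)) · r dr = 7/2 - 7exp(-25)/2.

Outer integral (in θ): ∫_{0}^{2π} (7/2 - 7exp(-25)/2) dθ = -7π exp(-25) + 7π.

Therefore ∬_D (7exp(-x^2 - y^2)) dA = -7π exp(-25) + 7π.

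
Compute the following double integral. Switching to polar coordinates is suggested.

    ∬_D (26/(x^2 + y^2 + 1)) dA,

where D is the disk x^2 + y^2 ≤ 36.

The region D is 0 ≤ r ≤ 6, 0 ≤ θ ≤ 2π in polar coordinates, where x = r cos(θ), y = r sin(θ), and dA = r dr dθ.

Under the substitution, the integrand becomes 26/(r^2 + 1), so

    ∬_D (26/(x^2 + y^2 + 1)) dA = ∫_{0}^{2π} ∫_{0}^{6} (26/(r^2 + 1)) · r dr dθ.

Inner integral (in r): ∫_{0}^{6} (26/(r^2 + 1)) · r dr = log(243569224216081305397).

Outer integral (in θ): ∫_{0}^{2π} (log(243569224216081305397)) dθ = 26π log(37).

Therefore ∬_D (26/(x^2 + y^2 + 1)) dA = 26π log(37).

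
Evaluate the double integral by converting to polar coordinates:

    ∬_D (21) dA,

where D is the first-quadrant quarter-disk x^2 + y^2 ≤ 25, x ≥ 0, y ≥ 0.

The region D is 0 ≤ r ≤ 5, 0 ≤ θ ≤ π/2 in polar coordinates, where x = r cos(θ), y = r sin(θ), and dA = r dr dθ.

Under the substitution, the integrand becomes 21, so

    ∬_D (21) dA = ∫_{0}^{π/2} ∫_{0}^{5} (21) · r dr dθ.

Inner integral (in r): ∫_{0}^{5} (21) · r dr = 525/2.

Outer integral (in θ): ∫_{0}^{π/2} (525/2) dθ = 525π/4.

Therefore ∬_D (21) dA = 525π/4.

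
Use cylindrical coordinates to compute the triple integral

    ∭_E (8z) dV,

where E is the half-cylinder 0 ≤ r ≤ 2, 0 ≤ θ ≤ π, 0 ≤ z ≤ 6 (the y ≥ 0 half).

In cylindrical coordinates, x = r cos(θ), y = r sin(θ), z = z, and dV = r dr dθ dz.

The integrand becomes 8z, so

    ∭_E (8z) dV = ∫_{0}^{π} ∫_{0}^{2} ∫_{0}^{6} (8z) · r dz dr dθ.

Inner (z): 144r.
Middle (r from 0 to 2): 288.
Outer (θ): 288π.

Therefore the triple integral equals 288π.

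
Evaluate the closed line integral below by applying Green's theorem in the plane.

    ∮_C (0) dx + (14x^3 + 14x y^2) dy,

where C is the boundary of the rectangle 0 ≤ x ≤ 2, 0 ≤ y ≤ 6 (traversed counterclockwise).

Green's theorem converts the closed line integral into a double integral over the enclosed region D:

    ∮_C P dx + Q dy = ∬_D (∂Q/∂x - ∂P/∂y) dA.

Here P = 0, Q = 14x^3 + 14x y^2, so

    ∂Q/∂x = 42x^2 + 14y^2,    ∂P/∂y = 0,
    ∂Q/∂x - ∂P/∂y = 42x^2 + 14y^2.

D is the region 0 ≤ x ≤ 2, 0 ≤ y ≤ 6. Evaluating the double integral:

    ∬_D (42x^2 + 14y^2) dA = ∫_0^{2} ∫_0^{6} (42x^2 + 14y^2) dy dx.

Inner (y from 0 to 6): 252x^2 + 1008.
Outer (x from 0 to 2): 2688.

Therefore ∮_C P dx + Q dy = 2688.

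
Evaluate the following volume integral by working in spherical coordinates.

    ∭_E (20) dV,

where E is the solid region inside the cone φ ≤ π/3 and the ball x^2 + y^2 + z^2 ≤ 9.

In spherical coordinates, x = ρ sin(φ) cos(θ), y = ρ sin(φ) sin(θ), z = ρ cos(φ), and dV = ρ^2 sin(φ) dρ dφ dθ.

The integrand becomes 20, so

    ∭_E (20) dV = ∫_{0}^{2π} ∫_{0}^{π/3} ∫_{0}^{3} (20) · ρ^2 sin(φ) dρ dφ dθ.

Inner (ρ): 180sin(φ).
Middle (φ): 90.
Outer (θ): 180π.

Therefore the triple integral equals 180π.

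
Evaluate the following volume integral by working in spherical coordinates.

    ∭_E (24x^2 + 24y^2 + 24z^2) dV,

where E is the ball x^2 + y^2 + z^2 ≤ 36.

In spherical coordinates, x = ρ sin(φ) cos(θ), y = ρ sin(φ) sin(θ), z = ρ cos(φ), and dV = ρ^2 sin(φ) dρ dφ dθ.

The integrand becomes 24ρ^2, so

    ∭_E (24x^2 + 24y^2 + 24z^2) dV = ∫_{0}^{2π} ∫_{0}^{π} ∫_{0}^{6} (24ρ^2) · ρ^2 sin(φ) dρ dφ dθ.

Inner (ρ): 186624sin(φ)/5.
Middle (φ): 373248/5.
Outer (θ): 746496π/5.

Therefore the triple integral equals 746496π/5.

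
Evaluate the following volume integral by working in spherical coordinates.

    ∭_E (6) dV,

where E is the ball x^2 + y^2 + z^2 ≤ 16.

In spherical coordinates, x = ρ sin(φ) cos(θ), y = ρ sin(φ) sin(θ), z = ρ cos(φ), and dV = ρ^2 sin(φ) dρ dφ dθ.

The integrand becomes 6, so

    ∭_E (6) dV = ∫_{0}^{2π} ∫_{0}^{π} ∫_{0}^{4} (6) · ρ^2 sin(φ) dρ dφ dθ.

Inner (ρ): 128sin(φ).
Middle (φ): 256.
Outer (θ): 512π.

Therefore the triple integral equals 512π.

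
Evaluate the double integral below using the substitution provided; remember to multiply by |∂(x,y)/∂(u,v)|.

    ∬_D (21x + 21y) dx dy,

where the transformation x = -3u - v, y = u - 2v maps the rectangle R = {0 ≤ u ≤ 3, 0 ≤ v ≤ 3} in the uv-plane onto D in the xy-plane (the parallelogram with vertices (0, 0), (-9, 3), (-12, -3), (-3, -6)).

Compute the Jacobian determinant of (x, y) with respect to (u, v):

    ∂(x,y)/∂(u,v) = | -3  -1 | = (-3)(-2) - (-1)(1) = 7.
                   | 1  -2 |

Its absolute value is |J| = 7 (the area scaling factor).

Substituting x = -3u - v, y = u - 2v into the integrand,

    21x + 21y → -42u - 63v,

so the integral becomes

    ∬_R (-42u - 63v) · |J| du dv = ∫_0^3 ∫_0^3 (-294u - 441v) dv du.

Inner (v): -882u - 3969/2.
Outer (u): -19845/2.

Therefore ∬_D (21x + 21y) dx dy = -19845/2.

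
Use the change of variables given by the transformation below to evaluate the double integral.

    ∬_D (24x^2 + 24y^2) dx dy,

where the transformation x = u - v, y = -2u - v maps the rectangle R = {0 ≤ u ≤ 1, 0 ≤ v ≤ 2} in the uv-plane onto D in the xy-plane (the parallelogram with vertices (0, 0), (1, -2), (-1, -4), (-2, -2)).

Compute the Jacobian determinant of (x, y) with respect to (u, v):

    ∂(x,y)/∂(u,v) = | 1  -1 | = (1)(-1) - (-1)(-2) = -3.
                   | -2  -1 |

Its absolute value is |J| = 3 (the area scaling factor).

Substituting x = u - v, y = -2u - v into the integrand,

    24x^2 + 24y^2 → 120u^2 + 48u v + 48v^2,

so the integral becomes

    ∬_R (120u^2 + 48u v + 48v^2) · |J| du dv = ∫_0^1 ∫_0^2 (360u^2 + 144u v + 144v^2) dv du.

Inner (v): 720u^2 + 288u + 384.
Outer (u): 768.

Therefore ∬_D (24x^2 + 24y^2) dx dy = 768.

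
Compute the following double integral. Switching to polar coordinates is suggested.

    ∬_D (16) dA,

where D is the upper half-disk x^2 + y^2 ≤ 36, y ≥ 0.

The region D is 0 ≤ r ≤ 6, 0 ≤ θ ≤ π in polar coordinates, where x = r cos(θ), y = r sin(θ), and dA = r dr dθ.

Under the substitution, the integrand becomes 16, so

    ∬_D (16) dA = ∫_{0}^{π} ∫_{0}^{6} (16) · r dr dθ.

Inner integral (in r): ∫_{0}^{6} (16) · r dr = 288.

Outer integral (in θ): ∫_{0}^{π} (288) dθ = 288π.

Therefore ∬_D (16) dA = 288π.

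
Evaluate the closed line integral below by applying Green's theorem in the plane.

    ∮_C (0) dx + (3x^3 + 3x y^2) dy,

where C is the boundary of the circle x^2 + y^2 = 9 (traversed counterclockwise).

Green's theorem converts the closed line integral into a double integral over the enclosed region D:

    ∮_C P dx + Q dy = ∬_D (∂Q/∂x - ∂P/∂y) dA.

Here P = 0, Q = 3x^3 + 3x y^2, so

    ∂Q/∂x = 9x^2 + 3y^2,    ∂P/∂y = 0,
    ∂Q/∂x - ∂P/∂y = 9x^2 + 3y^2.

D is the region x^2 + y^2 ≤ 9. Evaluating the double integral:

In polar coordinates (x = r cos θ, y = r sin θ, dA = r dr dθ) the integrand becomes 3r^2(cos(2θ) + 2), so

    ∬_D (9x^2 + 3y^2) dA = ∫_0^{2π} ∫_0^{3} (3r^2(cos(2θ) + 2)) · r dr dθ.

Inner (r from 0 to 3): 243cos(2θ)/4 + 243/2.
Outer (θ from 0 to 2π): 243π.

Therefore ∮_C P dx + Q dy = 243π.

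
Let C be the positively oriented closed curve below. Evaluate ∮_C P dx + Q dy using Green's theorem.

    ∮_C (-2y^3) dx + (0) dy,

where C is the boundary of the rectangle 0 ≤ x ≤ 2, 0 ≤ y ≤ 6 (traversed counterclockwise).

Green's theorem converts the closed line integral into a double integral over the enclosed region D:

    ∮_C P dx + Q dy = ∬_D (∂Q/∂x - ∂P/∂y) dA.

Here P = -2y^3, Q = 0, so

    ∂Q/∂x = 0,    ∂P/∂y = -6y^2,
    ∂Q/∂x - ∂P/∂y = 6y^2.

D is the region 0 ≤ x ≤ 2, 0 ≤ y ≤ 6. Evaluating the double integral:

    ∬_D (6y^2) dA = ∫_0^{2} ∫_0^{6} (6y^2) dy dx.

Inner (y from 0 to 6): 432.
Outer (x from 0 to 2): 864.

Therefore ∮_C P dx + Q dy = 864.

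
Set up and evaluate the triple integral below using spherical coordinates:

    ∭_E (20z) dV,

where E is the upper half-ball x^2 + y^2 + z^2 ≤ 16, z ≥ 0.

In spherical coordinates, x = ρ sin(φ) cos(θ), y = ρ sin(φ) sin(θ), z = ρ cos(φ), and dV = ρ^2 sin(φ) dρ dφ dθ.

The integrand becomes 20ρ cos(φ), so

    ∭_E (20z) dV = ∫_{0}^{2π} ∫_{0}^{π/2} ∫_{0}^{4} (20ρ cos(φ)) · ρ^2 sin(φ) dρ dφ dθ.

Inner (ρ): 640sin(2φ).
Middle (φ): 640.
Outer (θ): 1280π.

Therefore the triple integral equals 1280π.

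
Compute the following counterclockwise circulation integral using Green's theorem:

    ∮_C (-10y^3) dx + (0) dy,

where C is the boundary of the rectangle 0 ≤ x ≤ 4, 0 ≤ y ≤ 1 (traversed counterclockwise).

Green's theorem converts the closed line integral into a double integral over the enclosed region D:

    ∮_C P dx + Q dy = ∬_D (∂Q/∂x - ∂P/∂y) dA.

Here P = -10y^3, Q = 0, so

    ∂Q/∂x = 0,    ∂P/∂y = -30y^2,
    ∂Q/∂x - ∂P/∂y = 30y^2.

D is the region 0 ≤ x ≤ 4, 0 ≤ y ≤ 1. Evaluating the double integral:

    ∬_D (30y^2) dA = ∫_0^{4} ∫_0^{1} (30y^2) dy dx.

Inner (y from 0 to 1): 10.
Outer (x from 0 to 4): 40.

Therefore ∮_C P dx + Q dy = 40.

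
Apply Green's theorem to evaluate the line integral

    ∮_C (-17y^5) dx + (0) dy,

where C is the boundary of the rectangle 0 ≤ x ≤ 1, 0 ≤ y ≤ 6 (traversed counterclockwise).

Green's theorem converts the closed line integral into a double integral over the enclosed region D:

    ∮_C P dx + Q dy = ∬_D (∂Q/∂x - ∂P/∂y) dA.

Here P = -17y^5, Q = 0, so

    ∂Q/∂x = 0,    ∂P/∂y = -85y^4,
    ∂Q/∂x - ∂P/∂y = 85y^4.

D is the region 0 ≤ x ≤ 1, 0 ≤ y ≤ 6. Evaluating the double integral:

    ∬_D (85y^4) dA = ∫_0^{1} ∫_0^{6} (85y^4) dy dx.

Inner (y from 0 to 6): 132192.
Outer (x from 0 to 1): 132192.

Therefore ∮_C P dx + Q dy = 132192.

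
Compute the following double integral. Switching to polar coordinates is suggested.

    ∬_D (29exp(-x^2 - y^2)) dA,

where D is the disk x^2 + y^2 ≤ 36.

The region D is 0 ≤ r ≤ 6, 0 ≤ θ ≤ 2π in polar coordinates, where x = r cos(θ), y = r sin(θ), and dA = r dr dθ.

Under the substitution, the integrand becomes 29exp(-r^2), so

    ∬_D (29exp(-x^2 - y^2)) dA = ∫_{0}^{2π} ∫_{0}^{6} (29exp(-r^2)) · r dr dθ.

Inner integral (in r): ∫_{0}^{6} (29exp(-r^2)) · r dr = 29/2 - 29exp(-36)/2.

Outer integral (in θ): ∫_{0}^{2π} (29/2 - 29exp(-36)/2) dθ = -29π exp(-36) + 29π.

Therefore ∬_D (29exp(-x^2 - y^2)) dA = -29π exp(-36) + 29π.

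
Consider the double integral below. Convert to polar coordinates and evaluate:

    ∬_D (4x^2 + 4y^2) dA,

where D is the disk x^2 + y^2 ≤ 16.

The region D is 0 ≤ r ≤ 4, 0 ≤ θ ≤ 2π in polar coordinates, where x = r cos(θ), y = r sin(θ), and dA = r dr dθ.

Under the substitution, the integrand becomes 4r^2, so

    ∬_D (4x^2 + 4y^2) dA = ∫_{0}^{2π} ∫_{0}^{4} (4r^2) · r dr dθ.

Inner integral (in r): ∫_{0}^{4} (4r^2) · r dr = 256.

Outer integral (in θ): ∫_{0}^{2π} (256) dθ = 512π.

Therefore ∬_D (4x^2 + 4y^2) dA = 512π.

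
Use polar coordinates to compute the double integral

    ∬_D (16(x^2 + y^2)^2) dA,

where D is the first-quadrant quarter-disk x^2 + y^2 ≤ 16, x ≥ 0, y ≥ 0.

The region D is 0 ≤ r ≤ 4, 0 ≤ θ ≤ π/2 in polar coordinates, where x = r cos(θ), y = r sin(θ), and dA = r dr dθ.

Under the substitution, the integrand becomes 16r^4, so

    ∬_D (16(x^2 + y^2)^2) dA = ∫_{0}^{π/2} ∫_{0}^{4} (16r^4) · r dr dθ.

Inner integral (in r): ∫_{0}^{4} (16r^4) · r dr = 32768/3.

Outer integral (in θ): ∫_{0}^{π/2} (32768/3) dθ = 16384π/3.

Therefore ∬_D (16(x^2 + y^2)^2) dA = 16384π/3.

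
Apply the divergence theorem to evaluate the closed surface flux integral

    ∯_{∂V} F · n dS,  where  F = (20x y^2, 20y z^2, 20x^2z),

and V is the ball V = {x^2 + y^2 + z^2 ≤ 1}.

By the divergence theorem,

    ∯_{∂V} F · n dS = ∭_V (∇ · F) dV.

Compute the divergence:
    ∇ · F = ∂F_x/∂x + ∂F_y/∂y + ∂F_z/∂z = 20y^2 + 20z^2 + 20x^2 = 20x^2 + 20y^2 + 20z^2.

In spherical coordinates, x = ρ sin(φ) cos(θ), y = ρ sin(φ) sin(θ), z = ρ cos(φ), dV = ρ^2 sin(φ) dρ dφ dθ, with 0 ≤ ρ ≤ 1, 0 ≤ φ ≤ π, 0 ≤ θ ≤ 2π.

The integrand, after substitution and multiplying by the volume element, becomes (20ρ^2) · ρ^2 sin(φ), so

    ∭_V (∇·F) dV = ∫_0^{2π} ∫_0^{π} ∫_0^{1} (20ρ^2) · ρ^2 sin(φ) dρ dφ dθ.

Inner (ρ from 0 to 1): 4sin(φ).
Middle (φ from 0 to π): 8.
Outer (θ from 0 to 2π): 16π.

Therefore ∯_{∂V} F · n dS = 16π.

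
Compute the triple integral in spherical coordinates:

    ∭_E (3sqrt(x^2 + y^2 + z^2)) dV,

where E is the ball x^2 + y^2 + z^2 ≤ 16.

In spherical coordinates, x = ρ sin(φ) cos(θ), y = ρ sin(φ) sin(θ), z = ρ cos(φ), and dV = ρ^2 sin(φ) dρ dφ dθ.

The integrand becomes 3ρ, so

    ∭_E (3sqrt(x^2 + y^2 + z^2)) dV = ∫_{0}^{2π} ∫_{0}^{π} ∫_{0}^{4} (3ρ) · ρ^2 sin(φ) dρ dφ dθ.

Inner (ρ): 192sin(φ).
Middle (φ): 384.
Outer (θ): 768π.

Therefore the triple integral equals 768π.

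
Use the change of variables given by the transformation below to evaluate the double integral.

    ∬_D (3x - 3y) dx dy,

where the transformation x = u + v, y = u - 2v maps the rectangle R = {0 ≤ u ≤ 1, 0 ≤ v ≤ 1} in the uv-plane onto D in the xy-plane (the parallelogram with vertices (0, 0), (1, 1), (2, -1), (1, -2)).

Compute the Jacobian determinant of (x, y) with respect to (u, v):

    ∂(x,y)/∂(u,v) = | 1  1 | = (1)(-2) - (1)(1) = -3.
                   | 1  -2 |

Its absolute value is |J| = 3 (the area scaling factor).

Substituting x = u + v, y = u - 2v into the integrand,

    3x - 3y → 9v,

so the integral becomes

    ∬_R (9v) · |J| du dv = ∫_0^1 ∫_0^1 (27v) dv du.

Inner (v): 27/2.
Outer (u): 27/2.

Therefore ∬_D (3x - 3y) dx dy = 27/2.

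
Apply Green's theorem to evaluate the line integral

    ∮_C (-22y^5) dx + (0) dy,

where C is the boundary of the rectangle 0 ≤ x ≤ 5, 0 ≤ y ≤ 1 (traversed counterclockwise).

Green's theorem converts the closed line integral into a double integral over the enclosed region D:

    ∮_C P dx + Q dy = ∬_D (∂Q/∂x - ∂P/∂y) dA.

Here P = -22y^5, Q = 0, so

    ∂Q/∂x = 0,    ∂P/∂y = -110y^4,
    ∂Q/∂x - ∂P/∂y = 110y^4.

D is the region 0 ≤ x ≤ 5, 0 ≤ y ≤ 1. Evaluating the double integral:

    ∬_D (110y^4) dA = ∫_0^{5} ∫_0^{1} (110y^4) dy dx.

Inner (y from 0 to 1): 22.
Outer (x from 0 to 5): 110.

Therefore ∮_C P dx + Q dy = 110.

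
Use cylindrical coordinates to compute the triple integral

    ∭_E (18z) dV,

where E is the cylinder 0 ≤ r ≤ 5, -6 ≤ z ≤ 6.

In cylindrical coordinates, x = r cos(θ), y = r sin(θ), z = z, and dV = r dr dθ dz.

The integrand becomes 18z, so

    ∭_E (18z) dV = ∫_{0}^{2π} ∫_{0}^{5} ∫_{-6}^{6} (18z) · r dz dr dθ.

Inner (z): 0.
Middle (r from 0 to 5): 0.
Outer (θ): 0.

Therefore the triple integral equals 0.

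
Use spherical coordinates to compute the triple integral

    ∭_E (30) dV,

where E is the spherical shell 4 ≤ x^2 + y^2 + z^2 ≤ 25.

In spherical coordinates, x = ρ sin(φ) cos(θ), y = ρ sin(φ) sin(θ), z = ρ cos(φ), and dV = ρ^2 sin(φ) dρ dφ dθ.

The integrand becomes 30, so

    ∭_E (30) dV = ∫_{0}^{2π} ∫_{0}^{π} ∫_{2}^{5} (30) · ρ^2 sin(φ) dρ dφ dθ.

Inner (ρ): 1170sin(φ).
Middle (φ): 2340.
Outer (θ): 4680π.

Therefore the triple integral equals 4680π.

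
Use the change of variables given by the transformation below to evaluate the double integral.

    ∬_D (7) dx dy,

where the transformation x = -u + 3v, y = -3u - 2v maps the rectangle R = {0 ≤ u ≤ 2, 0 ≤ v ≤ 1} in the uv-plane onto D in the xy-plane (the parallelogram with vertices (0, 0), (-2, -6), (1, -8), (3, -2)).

Compute the Jacobian determinant of (x, y) with respect to (u, v):

    ∂(x,y)/∂(u,v) = | -1  3 | = (-1)(-2) - (3)(-3) = 11.
                   | -3  -2 |

Its absolute value is |J| = 11 (the area scaling factor).

Substituting x = -u + 3v, y = -3u - 2v into the integrand,

    7 → 7,

so the integral becomes

    ∬_R (7) · |J| du dv = ∫_0^2 ∫_0^1 (77) dv du.

Inner (v): 77.
Outer (u): 154.

Therefore ∬_D (7) dx dy = 154.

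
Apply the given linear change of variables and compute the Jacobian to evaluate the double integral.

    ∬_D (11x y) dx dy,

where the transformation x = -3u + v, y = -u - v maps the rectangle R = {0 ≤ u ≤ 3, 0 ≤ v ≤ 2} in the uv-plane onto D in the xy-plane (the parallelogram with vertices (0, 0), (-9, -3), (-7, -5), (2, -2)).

Compute the Jacobian determinant of (x, y) with respect to (u, v):

    ∂(x,y)/∂(u,v) = | -3  1 | = (-3)(-1) - (1)(-1) = 4.
                   | -1  -1 |

Its absolute value is |J| = 4 (the area scaling factor).

Substituting x = -3u + v, y = -u - v into the integrand,

    11x y → 33u^2 + 22u v - 11v^2,

so the integral becomes

    ∬_R (33u^2 + 22u v - 11v^2) · |J| du dv = ∫_0^3 ∫_0^2 (132u^2 + 88u v - 44v^2) dv du.

Inner (v): 264u^2 + 176u - 352/3.
Outer (u): 2816.

Therefore ∬_D (11x y) dx dy = 2816.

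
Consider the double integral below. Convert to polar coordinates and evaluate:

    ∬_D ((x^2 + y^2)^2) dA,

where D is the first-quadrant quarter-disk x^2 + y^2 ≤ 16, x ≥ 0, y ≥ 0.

The region D is 0 ≤ r ≤ 4, 0 ≤ θ ≤ π/2 in polar coordinates, where x = r cos(θ), y = r sin(θ), and dA = r dr dθ.

Under the substitution, the integrand becomes r^4, so

    ∬_D ((x^2 + y^2)^2) dA = ∫_{0}^{π/2} ∫_{0}^{4} (r^4) · r dr dθ.

Inner integral (in r): ∫_{0}^{4} (r^4) · r dr = 2048/3.

Outer integral (in θ): ∫_{0}^{π/2} (2048/3) dθ = 1024π/3.

Therefore ∬_D ((x^2 + y^2)^2) dA = 1024π/3.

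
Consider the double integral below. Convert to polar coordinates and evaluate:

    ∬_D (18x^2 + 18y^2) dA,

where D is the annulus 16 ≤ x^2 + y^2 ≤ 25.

The region D is 4 ≤ r ≤ 5, 0 ≤ θ ≤ 2π in polar coordinates, where x = r cos(θ), y = r sin(θ), and dA = r dr dθ.

Under the substitution, the integrand becomes 18r^2, so

    ∬_D (18x^2 + 18y^2) dA = ∫_{0}^{2π} ∫_{4}^{5} (18r^2) · r dr dθ.

Inner integral (in r): ∫_{4}^{5} (18r^2) · r dr = 3321/2.

Outer integral (in θ): ∫_{0}^{2π} (3321/2) dθ = 3321π.

Therefore ∬_D (18x^2 + 18y^2) dA = 3321π.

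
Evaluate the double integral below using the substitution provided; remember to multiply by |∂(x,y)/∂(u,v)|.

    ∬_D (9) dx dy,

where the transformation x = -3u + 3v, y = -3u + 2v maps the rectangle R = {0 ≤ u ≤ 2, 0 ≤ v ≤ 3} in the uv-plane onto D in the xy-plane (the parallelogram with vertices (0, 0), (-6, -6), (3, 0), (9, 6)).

Compute the Jacobian determinant of (x, y) with respect to (u, v):

    ∂(x,y)/∂(u,v) = | -3  3 | = (-3)(2) - (3)(-3) = 3.
                   | -3  2 |

Its absolute value is |J| = 3 (the area scaling factor).

Substituting x = -3u + 3v, y = -3u + 2v into the integrand,

    9 → 9,

so the integral becomes

    ∬_R (9) · |J| du dv = ∫_0^2 ∫_0^3 (27) dv du.

Inner (v): 81.
Outer (u): 162.

Therefore ∬_D (9) dx dy = 162.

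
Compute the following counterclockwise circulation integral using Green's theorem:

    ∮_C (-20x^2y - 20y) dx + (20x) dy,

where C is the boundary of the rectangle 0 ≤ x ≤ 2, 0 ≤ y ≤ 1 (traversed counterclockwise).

Green's theorem converts the closed line integral into a double integral over the enclosed region D:

    ∮_C P dx + Q dy = ∬_D (∂Q/∂x - ∂P/∂y) dA.

Here P = -20x^2y - 20y, Q = 20x, so

    ∂Q/∂x = 20,    ∂P/∂y = -20x^2 - 20,
    ∂Q/∂x - ∂P/∂y = 20x^2 + 40.

D is the region 0 ≤ x ≤ 2, 0 ≤ y ≤ 1. Evaluating the double integral:

    ∬_D (20x^2 + 40) dA = ∫_0^{2} ∫_0^{1} (20x^2 + 40) dy dx.

Inner (y from 0 to 1): 20x^2 + 40.
Outer (x from 0 to 2): 400/3.

Therefore ∮_C P dx + Q dy = 400/3.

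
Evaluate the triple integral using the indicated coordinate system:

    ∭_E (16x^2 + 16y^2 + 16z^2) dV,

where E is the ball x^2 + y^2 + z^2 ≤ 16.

In spherical coordinates, x = ρ sin(φ) cos(θ), y = ρ sin(φ) sin(θ), z = ρ cos(φ), and dV = ρ^2 sin(φ) dρ dφ dθ.

The integrand becomes 16ρ^2, so

    ∭_E (16x^2 + 16y^2 + 16z^2) dV = ∫_{0}^{2π} ∫_{0}^{π} ∫_{0}^{4} (16ρ^2) · ρ^2 sin(φ) dρ dφ dθ.

Inner (ρ): 16384sin(φ)/5.
Middle (φ): 32768/5.
Outer (θ): 65536π/5.

Therefore the triple integral equals 65536π/5.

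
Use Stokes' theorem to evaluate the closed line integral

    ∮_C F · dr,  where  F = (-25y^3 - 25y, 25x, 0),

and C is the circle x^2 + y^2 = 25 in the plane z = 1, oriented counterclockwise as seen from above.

Let S be the flat disk x^2 + y^2 ≤ 25 in the plane z = 1, with upward unit normal n̂ = ẑ. By Stokes' theorem,

    ∮_C F · dr = ∬_S (∇ × F) · n̂ dS = ∬_D (curl F)_z dA,

where D is the disk x^2 + y^2 ≤ 25.

Compute the curl of F = (-25y^3 - 25y, 25x, 0):
    (∇ × F)_x = ∂F_z/∂y - ∂F_y/∂z = 0,
    (∇ × F)_y = ∂F_x/∂z - ∂F_z/∂x = 0,
    (∇ × F)_z = ∂F_y/∂x - ∂F_x/∂y = 75y^2 + 50.

On z = 1, (curl F)_z = 75y^2 + 50.

Convert to polar (x = r cos θ, y = r sin θ, dA = r dr dθ); the integrand becomes 75r^2sin(θ)^2 + 50, so

    ∬_D (curl F)_z dA = ∫_0^{2π} ∫_0^{5} (75r^2sin(θ)^2 + 50) · r dr dθ.

Inner (r from 0 to 5): 46875sin(θ)^2/4 + 625.
Outer (θ from 0 to 2π): 51875π/4.

Therefore ∮_C F · dr = 51875π/4.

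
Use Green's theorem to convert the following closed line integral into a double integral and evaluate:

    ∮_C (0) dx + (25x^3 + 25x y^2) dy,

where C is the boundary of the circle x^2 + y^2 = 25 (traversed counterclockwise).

Green's theorem converts the closed line integral into a double integral over the enclosed region D:

    ∮_C P dx + Q dy = ∬_D (∂Q/∂x - ∂P/∂y) dA.

Here P = 0, Q = 25x^3 + 25x y^2, so

    ∂Q/∂x = 75x^2 + 25y^2,    ∂P/∂y = 0,
    ∂Q/∂x - ∂P/∂y = 75x^2 + 25y^2.

D is the region x^2 + y^2 ≤ 25. Evaluating the double integral:

In polar coordinates (x = r cos θ, y = r sin θ, dA = r dr dθ) the integrand becomes 25r^2(cos(2θ) + 2), so

    ∬_D (75x^2 + 25y^2) dA = ∫_0^{2π} ∫_0^{5} (25r^2(cos(2θ) + 2)) · r dr dθ.

Inner (r from 0 to 5): 15625cos(2θ)/4 + 15625/2.
Outer (θ from 0 to 2π): 15625π.

Therefore ∮_C P dx + Q dy = 15625π.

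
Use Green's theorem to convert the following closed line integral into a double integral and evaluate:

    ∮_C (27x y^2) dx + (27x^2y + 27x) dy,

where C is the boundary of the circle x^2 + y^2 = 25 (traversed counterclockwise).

Green's theorem converts the closed line integral into a double integral over the enclosed region D:

    ∮_C P dx + Q dy = ∬_D (∂Q/∂x - ∂P/∂y) dA.

Here P = 27x y^2, Q = 27x^2y + 27x, so

    ∂Q/∂x = 54x y + 27,    ∂P/∂y = 54x y,
    ∂Q/∂x - ∂P/∂y = 27.

D is the region x^2 + y^2 ≤ 25. Evaluating the double integral:

In polar coordinates (x = r cos θ, y = r sin θ, dA = r dr dθ) the integrand becomes 27, so

    ∬_D (27) dA = ∫_0^{2π} ∫_0^{5} (27) · r dr dθ.

Inner (r from 0 to 5): 675/2.
Outer (θ from 0 to 2π): 675π.

Therefore ∮_C P dx + Q dy = 675π.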